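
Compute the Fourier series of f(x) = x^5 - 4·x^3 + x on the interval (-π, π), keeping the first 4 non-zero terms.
(-48·π^2 + 2·π^4 + 290)·sin(x) + (-π^4 - 29/2 + 9·π^2)·sin(2·x) + (-112·π^2/27 + 278/81 + 2·π^4/3)·sin(3·x) + (-π^4/2 - 95/64 + 21·π^2/8)·sin(4·x)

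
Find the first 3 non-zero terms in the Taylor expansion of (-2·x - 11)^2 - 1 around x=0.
4·x^2 + 44·x + 120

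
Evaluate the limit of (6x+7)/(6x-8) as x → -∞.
Evaluate the dominant behaviour as x → -∞; each term tends to a finite value or vanishes.
Limit = 1.

Final answer: 1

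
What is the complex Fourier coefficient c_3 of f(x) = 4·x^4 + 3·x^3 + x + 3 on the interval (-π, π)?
Compute the real Fourier coefficients first: a_3 = 64/27 - 32·π^2/9, b_3 = -2/3 + 2·π^2.
Then c_3 = (a_3 − i·b_3)/2 = -16·π^2/9 + 32/27 - i·π^2 + i/3.

Final answer: -16·π^2/9 + 32/27 - i·π^2 + i/3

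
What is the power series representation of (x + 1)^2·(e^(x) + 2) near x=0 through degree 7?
19·x^7/1680 + 43·x^6/720 + 31·x^5/120 + 7·x^4/8 + 13·x^3/6 + 11·x^2/2 + 7·x + 3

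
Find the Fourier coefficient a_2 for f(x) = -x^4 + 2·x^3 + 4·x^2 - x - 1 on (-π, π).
a_2 = (1/π) ∫_{-π}^{π} f(x)·cos(2x) dx.
Evaluate the integral (use parity and integration by parts as needed): a_2 = 7 - 2·π^2.

Final answer: 7 - 2·π^2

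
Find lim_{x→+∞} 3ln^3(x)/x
This is an ∞/∞ indeterminate form as x → +∞.
The polynomial denominator x dominates the logarithmic numerator (any positive power of x ≫ ln^3(x) as x → ∞), so the quotient → 0.
Limit = 0.

Final answer: 0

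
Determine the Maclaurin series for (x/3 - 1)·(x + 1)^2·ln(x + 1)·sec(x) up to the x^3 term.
-x^3/3 - 7·x^2/6 - x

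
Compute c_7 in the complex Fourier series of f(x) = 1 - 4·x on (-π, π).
Compute the real Fourier coefficients first: a_7 = 0, b_7 = -8/7.
Then c_7 = (a_7 − i·b_7)/2 = 4·i/7.

Final answer: 4·i/7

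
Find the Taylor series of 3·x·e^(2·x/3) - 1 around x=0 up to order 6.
4·x^6/1215 + 2·x^5/81 + 4·x^4/27 + 2·x^3/3 + 2·x^2 + 3·x - 1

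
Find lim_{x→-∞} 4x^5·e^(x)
This is a 0·∞ indeterminate form at x → -∞.
Rewrite the product as 4x^5 / e^(-x) (an ∞/∞ form) and apply L'Hôpital, or use the standard hierarchy e^(|x|) ≫ |x^5| as x → -∞.
The indeterminate product → 0, so the limit = 0.

Final answer: 0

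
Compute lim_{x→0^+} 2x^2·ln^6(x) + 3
The product is a 0·∞ indeterminate form at x → 0⁺.
Rewrite the product as 2·ln^6(x) / x^(-2) and apply L'Hôpital, or use the standard hierarchy x^(-2) ≫ |ln x|^6 as x → 0⁺.
The indeterminate product → 0, so the limit = 3.

Final answer: 3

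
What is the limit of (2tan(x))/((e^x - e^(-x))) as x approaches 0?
Both numerator and denominator → 0 as x → 0; this is a 0/0 indeterminate form.
Expand each to leading order near x = 0: numerator ~ 2·x, denominator ~ 2·x.
The limit of the ratio is 1.

Final answer: 1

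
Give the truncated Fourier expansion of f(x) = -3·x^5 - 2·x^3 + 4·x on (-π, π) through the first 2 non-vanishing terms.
(-688 - 6·π^4 + 116·π^2)·sin(x) + (-13·π^2 + 31/2 + 3·π^4)·sin(2·x)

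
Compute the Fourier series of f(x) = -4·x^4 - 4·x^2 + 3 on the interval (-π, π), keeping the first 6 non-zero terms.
(-176 + 32·π^2)·cos(x) + (8 - 8·π^2)·cos(2·x) + (-16/27 + 32·π^2/9)·cos(3·x) + (-2·π^2 - 1/4)·cos(4·x) + (208/625 + 32·π^2/25)·cos(5·x) - 4·π^4/5 - 4·π^2/3 + 3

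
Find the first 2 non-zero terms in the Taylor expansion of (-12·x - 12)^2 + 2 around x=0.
288·x + 146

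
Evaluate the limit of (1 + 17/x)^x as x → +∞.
As x → +∞: this is the defining limit (1 + 17/x)^x → e^17.
Limit = e^(17).

Final answer: e^(17)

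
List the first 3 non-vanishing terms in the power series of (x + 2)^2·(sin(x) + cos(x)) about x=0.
3·x^2 + 8·x + 4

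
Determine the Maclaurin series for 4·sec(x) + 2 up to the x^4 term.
5·x^4/6 + 2·x^2 + 6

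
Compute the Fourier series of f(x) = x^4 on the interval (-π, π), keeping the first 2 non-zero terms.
(48 - 8·π^2)·cos(x) + π^4/5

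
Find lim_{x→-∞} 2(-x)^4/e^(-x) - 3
The quotient is an ∞/∞ indeterminate form as x → -∞.
Compare growth rates of the dominant terms (exponentials ≫ polynomials ≫ logarithms), or apply L'Hôpital's rule; the quotient → 0.
Adding the constant: 0 - 3 = -3. Limit = -3.

Final answer: -3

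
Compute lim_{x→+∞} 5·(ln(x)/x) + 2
Evaluate the dominant behaviour as x → +∞; each term tends to a finite value or vanishes.
Limit = 2.

Final answer: 2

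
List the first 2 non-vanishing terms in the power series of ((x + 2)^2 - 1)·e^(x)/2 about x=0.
7·x/2 + 3/2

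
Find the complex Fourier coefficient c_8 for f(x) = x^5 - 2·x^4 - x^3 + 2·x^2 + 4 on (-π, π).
Compute the real Fourier coefficients first: a_8 = 19/128 - π^2/4, b_8 = -π^4/4 - 63/2048 + 21·π^2/64.
Then c_8 = (a_8 − i·b_8)/2 = -π^2/8 + 19/256 - 21·i·π^2/128 + 63·i/4096 + i·π^4/8.

Final answer: -π^2/8 + 19/256 - 21·i·π^2/128 + 63·i/4096 + i·π^4/8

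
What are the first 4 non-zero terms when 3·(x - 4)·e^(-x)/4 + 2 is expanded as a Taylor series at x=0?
7·x^3/8 - 9·x^2/4 + 15·x/4 - 1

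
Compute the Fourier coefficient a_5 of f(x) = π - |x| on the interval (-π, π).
a_5 = (1/π) ∫_{-π}^{π} f(x)·cos(5x) dx.
Evaluate the integral (use parity and integration by parts as needed): a_5 = 4/(25·π).

Final answer: 4/(25·π)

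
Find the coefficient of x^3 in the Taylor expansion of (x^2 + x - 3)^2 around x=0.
Expand to order 3: (x^2 + x - 3)^2 = 2·x^3 - 5·x^2 - 6·x + 9 + O(x^4).
The coefficient of x^3 is 2.

Final answer: 2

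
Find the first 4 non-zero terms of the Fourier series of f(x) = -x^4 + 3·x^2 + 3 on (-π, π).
(-60 + 8·π^2)·cos(x) + (6 - 2·π^2)·cos(2·x) + (-52/27 + 8·π^2/9)·cos(3·x) - π^4/5 + 3 + π^2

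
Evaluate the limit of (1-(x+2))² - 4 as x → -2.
Direct substitution at x = -2 gives -3.

Final answer: -3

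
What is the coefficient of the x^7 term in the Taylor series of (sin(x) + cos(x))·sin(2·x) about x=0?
Expand to order 7: (sin(x) + cos(x))·sin(2·x) = -547·x^7/2520 + 91·x^6/180 + 61·x^5/60 - 5·x^4/3 - 7·x^3/3 + 2·x^2 + 2·x + O(x^8).
The coefficient of x^7 is -547/2520.

Final answer: -547/2520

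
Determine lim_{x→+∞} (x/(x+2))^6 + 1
As x → +∞: x/(x+2) = 1/(1 + 2/x) → 1, and the 6th power of a limit-1 base also → 1; with the additive constant, 1 + 1 = 2.
Limit = 2.

Final answer: 2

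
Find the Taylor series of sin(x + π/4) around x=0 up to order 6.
-√(2)·x^6/1440 + √(2)·x^5/240 + √(2)·x^4/48 - √(2)·x^3/12 - √(2)·x^2/4 + √(2)·x/2 + √(2)/2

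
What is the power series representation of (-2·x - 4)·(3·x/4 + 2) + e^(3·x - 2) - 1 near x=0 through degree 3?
9·x^3·e^(-2)/2 + x^2·(-3/2 + 9·e^(-2)/2) + x·(-7 + 3·e^(-2)) - 9 + e^(-2)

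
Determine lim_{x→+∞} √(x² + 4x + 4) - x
This is an ∞ − ∞ indeterminate form.
Multiply and divide by the conjugate √(x²+4x + 4) + x; the x² terms cancel, leaving (4x + 4)/(√(x²+4x + 4)+x) → 4/2 = 2.
Limit = 2.

Final answer: 2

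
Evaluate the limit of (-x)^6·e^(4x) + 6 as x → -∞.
The product is a 0·∞ indeterminate form at x → -∞.
Rewrite the product as (-x)^6 / e^(-4x) (an ∞/∞ form) and apply L'Hôpital, or use the standard hierarchy e^(4|x|) ≫ |(-x)^6| as x → -∞.
The indeterminate product → 0, so the limit = 6.

Final answer: 6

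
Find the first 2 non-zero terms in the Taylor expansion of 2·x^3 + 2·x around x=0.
2·x^3 + 2·x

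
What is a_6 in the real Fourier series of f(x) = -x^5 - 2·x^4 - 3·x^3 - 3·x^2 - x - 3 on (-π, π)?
a_6 = (1/π) ∫_{-π}^{π} f(x)·cos(6x) dx.
Evaluate the integral (use parity and integration by parts as needed): a_6 = -4·π^2/9 - 7/27.

Final answer: -4·π^2/9 - 7/27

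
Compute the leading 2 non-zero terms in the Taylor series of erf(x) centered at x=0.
-2·x^3/(3·√(π)) + 2·x/√(π)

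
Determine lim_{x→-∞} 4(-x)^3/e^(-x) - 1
The quotient is an ∞/∞ indeterminate form as x → -∞.
Compare growth rates of the dominant terms (exponentials ≫ polynomials ≫ logarithms), or apply L'Hôpital's rule; the quotient → 0.
Adding the constant: 0 - 1 = -1. Limit = -1.

Final answer: -1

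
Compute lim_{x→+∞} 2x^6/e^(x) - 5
The quotient is an ∞/∞ indeterminate form as x → +∞.
The exponential denominator e^(x) dominates the polynomial numerator (e^x ≫ x^6 as x → ∞), so the quotient → 0.
Adding the constant: 0 - 5 = -5. Limit = -5.

Final answer: -5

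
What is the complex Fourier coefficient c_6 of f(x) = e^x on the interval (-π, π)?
Compute the real Fourier coefficients first: a_6 = (-1 + e^(2·π))·e^(-π)/(37·π), b_6 = (6 - 6·e^(2·π))·e^(-π)/(37·π).
Then c_6 = (a_6 − i·b_6)/2 = -e^(-π)/(74·π) + e^(π)/(74·π) - 3·i·e^(-π)/(37·π) + 3·i·e^(π)/(37·π).

Final answer: -e^(-π)/(74·π) + e^(π)/(74·π) - 3·i·e^(-π)/(37·π) + 3·i·e^(π)/(37·π)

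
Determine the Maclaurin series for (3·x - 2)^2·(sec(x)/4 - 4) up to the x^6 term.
797·x^6/1440 - 5·x^5/8 + 4·x^4/3 - 3·x^3/2 - 133·x^2/4 + 45·x - 15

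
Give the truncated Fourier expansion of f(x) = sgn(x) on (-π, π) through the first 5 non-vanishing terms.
4·sin(x)/π + 4·sin(3·x)/(3·π) + 4·sin(5·x)/(5·π) + 4·sin(7·x)/(7·π) + 4·sin(9·x)/(9·π)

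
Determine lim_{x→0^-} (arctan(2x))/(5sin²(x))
Both numerator and denominator → 0 as x → 0^-; this is a 0/0 indeterminate form.
Expand each to leading order near x = 0: numerator ~ 2·x, denominator ~ 5·x^2.
The limit of the ratio is -∞.

Final answer: -∞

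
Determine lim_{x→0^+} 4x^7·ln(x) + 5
The product is a 0·∞ indeterminate form at x → 0⁺.
Rewrite the product as 4·ln(x) / x^(-7) and apply L'Hôpital, or use the standard hierarchy x^(-7) ≫ |ln x| as x → 0⁺.
The indeterminate product → 0, so the limit = 5.

Final answer: 5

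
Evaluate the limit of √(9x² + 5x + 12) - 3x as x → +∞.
As x → +∞: multiply by the conjugate to get (5x+12)/(√(9x²+5x+12)+3x); the denominator ~ 6x, so the limit is 5/6.
Limit = 5/6.

Final answer: 5/6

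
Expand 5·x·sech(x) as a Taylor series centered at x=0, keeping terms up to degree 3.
-5·x^3/2 + 5·x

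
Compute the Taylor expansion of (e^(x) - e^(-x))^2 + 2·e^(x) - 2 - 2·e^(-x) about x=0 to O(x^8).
x^7/1260 + 8·x^6/45 + x^5/30 + 4·x^4/3 + 2·x^3/3 + 4·x^2 + 4·x - 2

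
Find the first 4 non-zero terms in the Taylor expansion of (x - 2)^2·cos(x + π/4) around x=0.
5·√(2)·x^3/6 + 3·√(2)·x^2/2 - 4·√(2)·x + 2·√(2)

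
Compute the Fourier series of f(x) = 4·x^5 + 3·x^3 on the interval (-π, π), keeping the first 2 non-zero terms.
(-154·π^2 + 8·π^4 + 924)·sin(x) + (-4·π^4 - 51/2 + 17·π^2)·sin(2·x)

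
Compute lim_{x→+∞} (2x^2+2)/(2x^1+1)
This is an ∞/∞ indeterminate form as x → +∞.
Divide numerator and denominator by x^2 and let the lower-order terms vanish; the numerator's degree 2 exceeds the denominator's degree 1, so the quotient diverges.
Limit = ∞.

Final answer: ∞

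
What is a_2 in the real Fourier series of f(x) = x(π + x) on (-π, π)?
a_2 = (1/π) ∫_{-π}^{π} f(x)·cos(2x) dx.
Evaluate the integral (use parity and integration by parts as needed): a_2 = 1.

Final answer: 1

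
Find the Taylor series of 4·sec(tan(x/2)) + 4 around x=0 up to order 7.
397·x^6/11520 + 13·x^4/96 + x^2/2 + 8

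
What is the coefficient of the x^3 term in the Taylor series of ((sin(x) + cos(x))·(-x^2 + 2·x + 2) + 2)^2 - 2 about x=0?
Expand to order 3: ((sin(x) + cos(x))·(-x^2 + 2·x + 2) + 2)^2 - 2 = -56·x^3/3 + 16·x^2 + 32·x + 14 + O(x^4).
The coefficient of x^3 is -56/3.

Final answer: -56/3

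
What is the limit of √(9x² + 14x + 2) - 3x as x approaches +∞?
As x → +∞: multiply by the conjugate to get (14x+2)/(√(9x²+14x+2)+3x); the denominator ~ 6x, so the limit is 14/6 = 7/3.
Limit = 7/3.

Final answer: 7/3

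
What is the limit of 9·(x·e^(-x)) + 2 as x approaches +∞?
Evaluate the dominant behaviour as x → +∞; each term tends to a finite value or vanishes.
Limit = 2.

Final answer: 2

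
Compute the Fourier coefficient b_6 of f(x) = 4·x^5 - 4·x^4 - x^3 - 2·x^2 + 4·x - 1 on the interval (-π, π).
b_6 = (1/π) ∫_{-π}^{π} f(x)·sin(6x) dx.
Evaluate the integral (use parity and integration by parts as needed): b_6 = -4·π^4/3 - 245/162 + 29·π^2/27.

Final answer: -4·π^4/3 - 245/162 + 29·π^2/27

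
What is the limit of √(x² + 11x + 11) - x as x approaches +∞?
This is an ∞ − ∞ indeterminate form.
Multiply and divide by the conjugate √(x²+11x + 11) + x; the x² terms cancel, leaving (11x + 11)/(√(x²+11x + 11)+x) → 11/2.
Limit = 11/2.

Final answer: 11/2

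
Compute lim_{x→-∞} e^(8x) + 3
Evaluate the dominant behaviour as x → -∞; each term tends to a finite value or vanishes.
Limit = 3.

Final answer: 3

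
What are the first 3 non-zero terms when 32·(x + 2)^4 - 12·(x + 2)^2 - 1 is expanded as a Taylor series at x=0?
756·x^2 + 976·x + 463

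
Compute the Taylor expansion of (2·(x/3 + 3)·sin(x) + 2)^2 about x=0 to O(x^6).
-37·x^5/15 - 12·x^4 + 4·x^3 + 116·x^2/3 + 24·x + 4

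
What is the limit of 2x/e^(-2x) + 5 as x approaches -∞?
The quotient is an ∞/∞ indeterminate form as x → -∞.
Compare growth rates of the dominant terms (exponentials ≫ polynomials ≫ logarithms), or apply L'Hôpital's rule; the quotient → 0.
Adding the constant: 0 + 5 = 5. Limit = 5.

Final answer: 5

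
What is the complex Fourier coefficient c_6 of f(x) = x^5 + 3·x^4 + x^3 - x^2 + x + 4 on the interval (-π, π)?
Compute the real Fourier coefficients first: a_6 = -2/9 + 2·π^2/3, b_6 = -π^4/3 - 4·π^2/27 - 25/81.
Then c_6 = (a_6 − i·b_6)/2 = -1/9 + π^2/3 + 25·i/162 + 2·i·π^2/27 + i·π^4/6.

Final answer: -1/9 + π^2/3 + 25·i/162 + 2·i·π^2/27 + i·π^4/6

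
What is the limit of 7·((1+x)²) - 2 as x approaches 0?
Direct substitution at x = 0 gives 5.

Final answer: 5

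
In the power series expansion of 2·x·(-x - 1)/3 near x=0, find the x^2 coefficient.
Expand to order 2: 2·x·(-x - 1)/3 = -2·x^2/3 - 2·x/3 + O(x^3).
The coefficient of x^2 is -2/3.

Final answer: -2/3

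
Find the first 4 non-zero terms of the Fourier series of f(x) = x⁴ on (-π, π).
(48 - 8·π^2)·cos(x) + (-3 + 2·π^2)·cos(2·x) + (16/27 - 8·π^2/9)·cos(3·x) + π^4/5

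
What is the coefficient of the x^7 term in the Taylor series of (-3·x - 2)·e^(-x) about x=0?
Expand to order 7: (-3·x - 2)·e^(-x) = -19·x^7/5040 + x^6/45 - 13·x^5/120 + 5·x^4/12 - 7·x^3/6 + 2·x^2 - x - 2 + O(x^8).
The coefficient of x^7 is -19/5040.

Final answer: -19/5040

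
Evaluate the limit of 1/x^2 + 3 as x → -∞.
Evaluate the dominant behaviour as x → -∞; each term tends to a finite value or vanishes.
Limit = 3.

Final answer: 3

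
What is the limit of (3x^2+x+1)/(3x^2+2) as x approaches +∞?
This is an ∞/∞ indeterminate form as x → +∞.
Divide numerator and denominator by x^2 and let the lower-order terms vanish; the leading terms give 3/3 = 1.
Limit = 1.

Final answer: 1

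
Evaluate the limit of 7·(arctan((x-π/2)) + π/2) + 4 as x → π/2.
Direct substitution at x = π/2 gives 4 + 7·π/2.

Final answer: 4 + 7·π/2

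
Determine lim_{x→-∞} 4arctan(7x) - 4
Evaluate the dominant behaviour as x → -∞; each term tends to a finite value or vanishes.
Limit = -2·π - 4.

Final answer: -2·π - 4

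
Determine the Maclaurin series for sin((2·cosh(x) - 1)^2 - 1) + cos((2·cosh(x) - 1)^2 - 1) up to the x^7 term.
-629·x^6/180 - 5·x^4/6 + 2·x^2 + 1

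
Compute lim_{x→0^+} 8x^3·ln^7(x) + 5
The product is a 0·∞ indeterminate form at x → 0⁺.
Rewrite the product as 8·ln^7(x) / x^(-3) and apply L'Hôpital, or use the standard hierarchy x^(-3) ≫ |ln x|^7 as x → 0⁺.
The indeterminate product → 0, so the limit = 5.

Final answer: 5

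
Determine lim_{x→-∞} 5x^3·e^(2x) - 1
The product is a 0·∞ indeterminate form at x → -∞.
Rewrite the product as 5x^3 / e^(-2x) (an ∞/∞ form) and apply L'Hôpital, or use the standard hierarchy e^(2|x|) ≫ |x^3| as x → -∞.
The indeterminate product → 0, so the limit = -1.

Final answer: -1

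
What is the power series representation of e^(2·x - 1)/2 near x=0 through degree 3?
2·x^3·e^(-1)/3 + x^2·e^(-1) + x·e^(-1) + e^(-1)/2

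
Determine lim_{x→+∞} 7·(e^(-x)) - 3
Evaluate the dominant behaviour as x → +∞; each term tends to a finite value or vanishes.
Limit = -3.

Final answer: -3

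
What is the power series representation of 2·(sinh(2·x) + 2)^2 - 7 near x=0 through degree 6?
256·x^6/45 + 32·x^5/15 + 32·x^4/3 + 32·x^3/3 + 8·x^2 + 16·x + 1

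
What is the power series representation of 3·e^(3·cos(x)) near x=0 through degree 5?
15·x^4·e^(3)/4 - 9·x^2·e^(3)/2 + 3·e^(3)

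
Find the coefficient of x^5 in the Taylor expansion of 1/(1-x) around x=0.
Expand to order 5: 1/(1-x) = x^5 + x^4 + x^3 + x^2 + x + 1 + O(x^6).
The coefficient of x^5 is 1.

Final answer: 1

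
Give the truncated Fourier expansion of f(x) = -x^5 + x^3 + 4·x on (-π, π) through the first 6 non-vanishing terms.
(-244 - 2·π^4 + 42·π^2)·sin(x) + (-6·π^2 + 5 + π^4)·sin(2·x) + (-2·π^4/3 + 100/81 + 58·π^2/27)·sin(3·x) + (-9·π^2/8 - 101/64 + π^4/2)·sin(4·x) + (-2·π^4/5 + 892/625 + 18·π^2/25)·sin(5·x) + (-14·π^2/27 - 101/81 + π^4/3)·sin(6·x)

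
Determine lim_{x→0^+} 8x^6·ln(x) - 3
The product is a 0·∞ indeterminate form at x → 0⁺.
Rewrite the product as 8·ln(x) / x^(-6) and apply L'Hôpital, or use the standard hierarchy x^(-6) ≫ |ln x| as x → 0⁺.
The indeterminate product → 0, so the limit = -3.

Final answer: -3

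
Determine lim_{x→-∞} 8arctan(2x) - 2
Evaluate the dominant behaviour as x → -∞; each term tends to a finite value or vanishes.
Limit = -4·π - 2.

Final answer: -4·π - 2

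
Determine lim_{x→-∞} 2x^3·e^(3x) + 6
The product is a 0·∞ indeterminate form at x → -∞.
Rewrite the product as 2x^3 / e^(-3x) (an ∞/∞ form) and apply L'Hôpital, or use the standard hierarchy e^(3|x|) ≫ |x^3| as x → -∞.
The indeterminate product → 0, so the limit = 6.

Final answer: 6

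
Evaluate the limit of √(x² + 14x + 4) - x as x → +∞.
This is an ∞ − ∞ indeterminate form.
Multiply and divide by the conjugate √(x²+14x + 4) + x; the x² terms cancel, leaving (14x + 4)/(√(x²+14x + 4)+x) → 14/2 = 7.
Limit = 7.

Final answer: 7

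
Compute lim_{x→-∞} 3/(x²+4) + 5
Evaluate the dominant behaviour as x → -∞; each term tends to a finite value or vanishes.
Limit = 5.

Final answer: 5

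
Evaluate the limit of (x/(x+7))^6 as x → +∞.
As x → +∞: x/(x+7) = 1/(1 + 7/x) → 1, and the 6th power of a limit-1 base also → 1.
Limit = 1.

Final answer: 1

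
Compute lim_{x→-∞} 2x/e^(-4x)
This is an ∞/∞ indeterminate form as x → -∞.
Compare growth rates of the dominant terms (exponentials ≫ polynomials ≫ logarithms), or apply L'Hôpital's rule; the quotient → 0.
Limit = 0.

Final answer: 0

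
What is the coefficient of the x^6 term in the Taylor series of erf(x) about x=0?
Expand to order 6: erf(x) = x^5/(5·√(π)) - 2·x^3/(3·√(π)) + 2·x/√(π) + O(x^7).
The coefficient of x^6 is 0.

Final answer: 0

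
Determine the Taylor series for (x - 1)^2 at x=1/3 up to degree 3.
4/9 - 4·(x - 1/3)/3 + (x - 1/3)^2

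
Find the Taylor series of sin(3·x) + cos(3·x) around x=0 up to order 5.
81·x^5/40 + 27·x^4/8 - 9·x^3/2 - 9·x^2/2 + 3·x + 1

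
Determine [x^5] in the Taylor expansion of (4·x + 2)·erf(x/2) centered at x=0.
Expand to order 5: (4·x + 2)·erf(x/2) = x^5/(80·√(π)) - x^4/(3·√(π)) - x^3/(6·√(π)) + 4·x^2/√(π) + 2·x/√(π) + O(x^6).
The coefficient of x^5 is 1/(80·√(π)).

Final answer: 1/(80·√(π))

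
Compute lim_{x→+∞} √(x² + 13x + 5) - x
As x → +∞: multiply by the conjugate to get (13x+5)/(√(x²+13x+5)+x); the denominator ~ 2x, so the limit is 13/2.
Limit = 13/2.

Final answer: 13/2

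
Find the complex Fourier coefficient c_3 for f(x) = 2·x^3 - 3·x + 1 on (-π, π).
Compute the real Fourier coefficients first: a_3 = 0, b_3 = -26/9 + 4·π^2/3.
Then c_3 = (a_3 − i·b_3)/2 = -2·i·π^2/3 + 13·i/9.

Final answer: -2·i·π^2/3 + 13·i/9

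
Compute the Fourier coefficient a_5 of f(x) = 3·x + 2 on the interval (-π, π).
a_5 = (1/π) ∫_{-π}^{π} f(x)·cos(5x) dx.
Evaluate the integral (use parity and integration by parts as needed): a_5 = 0.

Final answer: 0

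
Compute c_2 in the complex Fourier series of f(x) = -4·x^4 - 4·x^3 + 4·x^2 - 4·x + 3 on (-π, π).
Compute the real Fourier coefficients first: a_2 = 16 - 8·π^2, b_2 = -2 + 4·π^2.
Then c_2 = (a_2 − i·b_2)/2 = -4·π^2 + 8 - 2·i·π^2 + i.

Final answer: -4·π^2 + 8 - 2·i·π^2 + i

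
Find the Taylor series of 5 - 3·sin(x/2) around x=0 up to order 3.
x^3/16 - 3·x/2 + 5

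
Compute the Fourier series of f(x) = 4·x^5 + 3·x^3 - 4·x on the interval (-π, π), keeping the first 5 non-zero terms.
(-154·π^2 + 8·π^4 + 916)·sin(x) + (-4·π^4 - 43/2 + 17·π^2)·sin(2·x) + (-106·π^2/27 - 4/81 + 8·π^4/3)·sin(3·x) + (-2·π^4 + 13/8 + π^2)·sin(4·x) + (-988/625 - 2·π^2/25 + 8·π^4/5)·sin(5·x)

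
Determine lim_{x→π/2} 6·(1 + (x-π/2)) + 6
Direct substitution at x = π/2 gives 12.

Final answer: 12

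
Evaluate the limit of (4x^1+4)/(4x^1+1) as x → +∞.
This is an ∞/∞ indeterminate form as x → +∞.
Divide numerator and denominator by x and let the lower-order terms vanish; the leading terms give 4/4 = 1.
Limit = 1.

Final answer: 1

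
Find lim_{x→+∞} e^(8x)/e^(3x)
This is an ∞/∞ indeterminate form as x → +∞.
Rewrite e^(8x)/e^(3x) = e^((8−3)x) = e^(5x); the exponent coefficient is 5 > 0 so e^(5x) → ∞.
Limit = ∞.

Final answer: ∞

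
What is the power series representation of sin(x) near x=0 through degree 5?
x^5/120 - x^3/6 + x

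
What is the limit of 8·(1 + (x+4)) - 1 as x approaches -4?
Direct substitution at x = -4 gives 7.

Final answer: 7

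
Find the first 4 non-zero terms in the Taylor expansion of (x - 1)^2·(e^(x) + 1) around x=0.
x^3/6 + x^2/2 - 3·x + 2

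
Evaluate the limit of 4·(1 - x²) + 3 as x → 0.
Direct substitution at x = 0 gives 7.

Final answer: 7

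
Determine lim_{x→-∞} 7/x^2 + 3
Evaluate the dominant behaviour as x → -∞; each term tends to a finite value or vanishes.
Limit = 3.

Final answer: 3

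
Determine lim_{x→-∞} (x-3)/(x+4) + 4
Evaluate the dominant behaviour as x → -∞; each term tends to a finite value or vanishes.
Limit = 5.

Final answer: 5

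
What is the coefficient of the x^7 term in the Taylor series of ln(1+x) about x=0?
Expand to order 7: ln(1+x) = x^7/7 - x^6/6 + x^5/5 - x^4/4 + x^3/3 - x^2/2 + x + O(x^8).
The coefficient of x^7 is 1/7.

Final answer: 1/7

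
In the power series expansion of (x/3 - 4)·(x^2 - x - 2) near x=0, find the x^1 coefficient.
Expand to order 1: (x/3 - 4)·(x^2 - x - 2) = 10·x/3 + 8 + O(x^2).
The coefficient of x^1 is 10/3.

Final answer: 10/3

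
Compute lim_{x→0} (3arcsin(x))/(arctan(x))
Both numerator and denominator → 0 as x → 0; this is a 0/0 indeterminate form.
Expand each to leading order near x = 0: numerator ~ 3·x, denominator ~ x.
The limit of the ratio is 3.

Final answer: 3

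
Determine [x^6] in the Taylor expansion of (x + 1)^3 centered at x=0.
Expand to order 6: (x + 1)^3 = x^3 + 3·x^2 + 3·x + 1 + O(x^7).
The coefficient of x^6 is 0.

Final answer: 0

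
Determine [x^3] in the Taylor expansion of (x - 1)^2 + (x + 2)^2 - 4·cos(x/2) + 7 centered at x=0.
Expand to order 3: (x - 1)^2 + (x + 2)^2 - 4·cos(x/2) + 7 = 5·x^2/2 + 2·x + 8 + O(x^4).
The coefficient of x^3 is 0.

Final answer: 0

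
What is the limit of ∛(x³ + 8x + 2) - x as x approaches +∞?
This is an ∞ − ∞ indeterminate form.
Multiply by (A² + AB + B²)/(A² + AB + B²) where A = ∛(x³+8x + 2), B = x to use A³ − B³ = (A−B)(A²+AB+B²); the x³ terms cancel, leaving (8x + 2)/(A²+AB+B²) with denominator ~ 3x², so the limit is 0.
Limit = 0.

Final answer: 0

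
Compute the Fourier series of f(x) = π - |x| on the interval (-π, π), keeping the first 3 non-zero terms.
4·cos(x)/π + 4·cos(3·x)/(9·π) + π/2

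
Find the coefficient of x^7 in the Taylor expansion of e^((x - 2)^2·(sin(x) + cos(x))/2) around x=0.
Expand to order 7: e^((x - 2)^2·(sin(x) + cos(x))/2) = 10639·x^7·e^(2)/2520 - 421·x^6·e^(2)/180 - 46·x^5·e^(2)/15 + 79·x^4·e^(2)/24 + 7·x^3·e^(2)/6 - 5·x^2·e^(2)/2 + e^(2) + O(x^8).
The coefficient of x^7 is 10639·e^(2)/2520.

Final answer: 10639·e^(2)/2520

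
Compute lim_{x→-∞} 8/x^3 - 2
Evaluate the dominant behaviour as x → -∞; each term tends to a finite value or vanishes.
Limit = -2.

Final answer: -2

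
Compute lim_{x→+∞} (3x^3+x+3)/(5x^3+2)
This is an ∞/∞ indeterminate form as x → +∞.
Divide numerator and denominator by x^3 and let the lower-order terms vanish; the leading terms give 3/5.
Limit = 3/5.

Final answer: 3/5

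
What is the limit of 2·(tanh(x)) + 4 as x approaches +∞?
Evaluate the dominant behaviour as x → +∞; each term tends to a finite value or vanishes.
Limit = 6.

Final answer: 6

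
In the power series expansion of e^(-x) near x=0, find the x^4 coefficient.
Expand to order 4: e^(-x) = x^4/24 - x^3/6 + x^2/2 - x + 1 + O(x^5).
The coefficient of x^4 is 1/24.

Final answer: 1/24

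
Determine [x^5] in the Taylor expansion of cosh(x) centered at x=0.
Expand to order 5: cosh(x) = x^4/24 + x^2/2 + 1 + O(x^6).
The coefficient of x^5 is 0.

Final answer: 0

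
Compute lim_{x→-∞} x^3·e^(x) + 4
The product is a 0·∞ indeterminate form at x → -∞.
Rewrite the product as x^3 / e^(-x) (an ∞/∞ form) and apply L'Hôpital, or use the standard hierarchy e^(|x|) ≫ |x^3| as x → -∞.
The indeterminate product → 0, so the limit = 4.

Final answer: 4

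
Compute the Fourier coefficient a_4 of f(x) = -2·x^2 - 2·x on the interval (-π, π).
a_4 = (1/π) ∫_{-π}^{π} f(x)·cos(4x) dx.
Evaluate the integral (use parity and integration by parts as needed): a_4 = -1/2.

Final answer: -1/2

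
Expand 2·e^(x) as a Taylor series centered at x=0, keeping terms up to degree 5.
x^5/60 + x^4/12 + x^3/3 + x^2 + 2·x + 2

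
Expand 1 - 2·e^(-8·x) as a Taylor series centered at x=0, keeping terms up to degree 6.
-32768·x^6/45 + 8192·x^5/15 - 1024·x^4/3 + 512·x^3/3 - 64·x^2 + 16·x - 1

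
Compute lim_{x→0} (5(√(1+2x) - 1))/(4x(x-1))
Both numerator and denominator → 0 as x → 0; this is a 0/0 indeterminate form.
Expand each to leading order near x = 0: numerator ~ 5·x, denominator ~ -4·x.
The limit of the ratio is -5/4.

Final answer: -5/4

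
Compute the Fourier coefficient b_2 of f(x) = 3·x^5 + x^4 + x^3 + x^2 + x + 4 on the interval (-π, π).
b_2 = (1/π) ∫_{-π}^{π} f(x)·sin(2x) dx.
Evaluate the integral (use parity and integration by parts as needed): b_2 = -3·π^4 - 22 + 14·π^2.

Final answer: -3·π^4 - 22 + 14·π^2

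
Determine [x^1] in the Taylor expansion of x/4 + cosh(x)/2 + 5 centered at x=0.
Expand to order 1: x/4 + cosh(x)/2 + 5 = x/4 + 11/2 + O(x^2).
The coefficient of x^1 is 1/4.

Final answer: 1/4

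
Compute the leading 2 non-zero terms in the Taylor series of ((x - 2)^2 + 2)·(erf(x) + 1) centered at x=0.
x·(-4 + 12/√(π)) + 6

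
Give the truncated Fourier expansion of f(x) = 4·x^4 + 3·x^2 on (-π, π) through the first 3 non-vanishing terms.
(180 - 32·π^2)·cos(x) + (-9 + 8·π^2)·cos(2·x) + π^2 + 4·π^4/5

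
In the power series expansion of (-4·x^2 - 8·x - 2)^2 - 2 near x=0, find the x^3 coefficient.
Expand to order 3: (-4·x^2 - 8·x - 2)^2 - 2 = 64·x^3 + 80·x^2 + 32·x + 2 + O(x^4).
The coefficient of x^3 is 64.

Final answer: 64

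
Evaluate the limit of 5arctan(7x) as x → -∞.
Evaluate the dominant behaviour as x → -∞; each term tends to a finite value or vanishes.
Limit = -5·π/2.

Final answer: -5·π/2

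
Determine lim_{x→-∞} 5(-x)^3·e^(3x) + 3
The product is a 0·∞ indeterminate form at x → -∞.
Rewrite the product as 5(-x)^3 / e^(-3x) (an ∞/∞ form) and apply L'Hôpital, or use the standard hierarchy e^(3|x|) ≫ |(-x)^3| as x → -∞.
The indeterminate product → 0, so the limit = 3.

Final answer: 3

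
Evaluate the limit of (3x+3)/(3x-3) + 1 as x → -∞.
Evaluate the dominant behaviour as x → -∞; each term tends to a finite value or vanishes.
Limit = 2.

Final answer: 2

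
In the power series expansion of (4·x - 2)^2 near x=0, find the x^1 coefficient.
Expand to order 1: (4·x - 2)^2 = 4 - 16·x + O(x^2).
The coefficient of x^1 is -16.

Final answer: -16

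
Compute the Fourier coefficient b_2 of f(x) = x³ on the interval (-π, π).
b_2 = (1/π) ∫_{-π}^{π} f(x)·sin(2x) dx.
Evaluate the integral (use parity and integration by parts as needed): b_2 = 3/2 - π^2.

Final answer: 3/2 - π^2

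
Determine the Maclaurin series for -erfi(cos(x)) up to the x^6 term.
121·e·x^6/(360·√(π)) - 7·e·x^4/(12·√(π)) + e·x^2/√(π) - erfi(1)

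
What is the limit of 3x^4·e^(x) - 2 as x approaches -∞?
The product is a 0·∞ indeterminate form at x → -∞.
Rewrite the product as 3x^4 / e^(-x) (an ∞/∞ form) and apply L'Hôpital, or use the standard hierarchy e^(|x|) ≫ |x^4| as x → -∞.
The indeterminate product → 0, so the limit = -2.

Final answer: -2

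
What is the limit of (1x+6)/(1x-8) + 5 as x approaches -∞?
Evaluate the dominant behaviour as x → -∞; each term tends to a finite value or vanishes.
Limit = 6.

Final answer: 6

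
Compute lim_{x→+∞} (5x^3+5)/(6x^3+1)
This is an ∞/∞ indeterminate form as x → +∞.
Divide numerator and denominator by x^3 and let the lower-order terms vanish; the leading terms give 5/6.
Limit = 5/6.

Final answer: 5/6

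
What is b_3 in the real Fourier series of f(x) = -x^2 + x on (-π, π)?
b_3 = (1/π) ∫_{-π}^{π} f(x)·sin(3x) dx.
Evaluate the integral (use parity and integration by parts as needed): b_3 = 2/3.

Final answer: 2/3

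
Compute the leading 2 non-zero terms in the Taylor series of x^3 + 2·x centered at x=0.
x^3 + 2·x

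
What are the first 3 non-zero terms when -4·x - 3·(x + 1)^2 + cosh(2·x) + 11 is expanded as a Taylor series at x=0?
-x^2 - 10·x + 9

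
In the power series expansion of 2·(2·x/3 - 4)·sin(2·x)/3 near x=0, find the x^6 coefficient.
Expand to order 6: 2·(2·x/3 - 4)·sin(2·x)/3 = 16·x^6/135 - 32·x^5/45 - 16·x^4/27 + 32·x^3/9 + 8·x^2/9 - 16·x/3 + O(x^7).
The coefficient of x^6 is 16/135.

Final answer: 16/135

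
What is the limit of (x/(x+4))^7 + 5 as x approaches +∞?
As x → +∞: x/(x+4) = 1/(1 + 4/x) → 1, and the 7th power of a limit-1 base also → 1; with the additive constant, 1 + 5 = 6.
Limit = 6.

Final answer: 6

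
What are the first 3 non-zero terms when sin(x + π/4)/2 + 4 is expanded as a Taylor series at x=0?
-√(2)·x^2/8 + √(2)·x/4 + √(2)/4 + 4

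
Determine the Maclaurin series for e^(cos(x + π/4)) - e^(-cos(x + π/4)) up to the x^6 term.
x^6·(-11·e^(-√(2)/2)/1152 + 101·√(2)·e^(-√(2)/2)/5760 + 11·e^(√(2)/2)/1152 + 101·√(2)·e^(√(2)/2)/5760) + x^5·(-e^(√(2)/2)/24 - √(2)·e^(√(2)/2)/64 - √(2)·e^(-√(2)/2)/64 + e^(-√(2)/2)/24) + x^4·(-√(2)·e^(√(2)/2)/24 - √(2)·e^(-√(2)/2)/24 - e^(√(2)/2)/96 + e^(-√(2)/2)/96) + x^3·(-e^(-√(2)/2)/4 + √(2)·e^(-√(2)/2)/24 + √(2)·e^(√(2)/2)/24 + e^(√(2)/2)/4) + x^2·(-√(2)·e^(√(2)/2)/4 - √(2)·e^(-√(2)/2)/4 - e^(-√(2)/2)/4 + e^(√(2)/2)/4) + x·(-√(2)·e^(√(2)/2)/2 - √(2)·e^(-√(2)/2)/2) - e^(-√(2)/2) + e^(√(2)/2)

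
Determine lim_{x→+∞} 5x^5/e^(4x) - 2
The quotient is an ∞/∞ indeterminate form as x → +∞.
The exponential denominator e^(4x) dominates the polynomial numerator (e^x ≫ x^5 as x → ∞), so the quotient → 0.
Adding the constant: 0 - 2 = -2. Limit = -2.

Final answer: -2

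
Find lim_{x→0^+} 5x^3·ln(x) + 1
The product is a 0·∞ indeterminate form at x → 0⁺.
Rewrite the product as 5·ln(x) / x^(-3) and apply L'Hôpital, or use the standard hierarchy x^(-3) ≫ |ln x| as x → 0⁺.
The indeterminate product → 0, so the limit = 1.

Final answer: 1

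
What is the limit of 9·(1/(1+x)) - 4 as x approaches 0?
Direct substitution at x = 0 gives 5.

Final answer: 5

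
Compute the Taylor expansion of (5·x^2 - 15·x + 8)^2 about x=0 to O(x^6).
25·x^4 - 150·x^3 + 305·x^2 - 240·x + 64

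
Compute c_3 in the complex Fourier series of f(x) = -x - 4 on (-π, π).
Compute the real Fourier coefficients first: a_3 = 0, b_3 = -2/3.
Then c_3 = (a_3 − i·b_3)/2 = i/3.

Final answer: i/3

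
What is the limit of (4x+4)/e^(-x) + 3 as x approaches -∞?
The quotient is an ∞/∞ indeterminate form as x → -∞.
Compare growth rates of the dominant terms (exponentials ≫ polynomials ≫ logarithms), or apply L'Hôpital's rule; the quotient → 0.
Adding the constant: 0 + 3 = 3. Limit = 3.

Final answer: 3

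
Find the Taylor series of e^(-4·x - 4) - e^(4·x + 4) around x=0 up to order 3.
x^3·(-32·e^(4)/3 - 32·e^(-4)/3) + x^2·(-8·e^(4) + 8·e^(-4)) + x·(-4·e^(4) - 4·e^(-4)) - e^(4) + e^(-4)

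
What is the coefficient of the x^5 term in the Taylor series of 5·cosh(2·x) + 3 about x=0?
Expand to order 5: 5·cosh(2·x) + 3 = 10·x^4/3 + 10·x^2 + 8 + O(x^6).
The coefficient of x^5 is 0.

Final answer: 0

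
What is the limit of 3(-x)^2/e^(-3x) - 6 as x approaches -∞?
The quotient is an ∞/∞ indeterminate form as x → -∞.
Compare growth rates of the dominant terms (exponentials ≫ polynomials ≫ logarithms), or apply L'Hôpital's rule; the quotient → 0.
Adding the constant: 0 - 6 = -6. Limit = -6.

Final answer: -6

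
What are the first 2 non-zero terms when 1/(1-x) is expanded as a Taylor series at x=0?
x + 1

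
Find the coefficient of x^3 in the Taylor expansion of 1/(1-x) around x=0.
Expand to order 3: 1/(1-x) = x^3 + x^2 + x + 1 + O(x^4).
The coefficient of x^3 is 1.

Final answer: 1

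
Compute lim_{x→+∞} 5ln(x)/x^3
This is an ∞/∞ indeterminate form as x → +∞.
The polynomial denominator x^3 dominates the logarithmic numerator (any positive power of x ≫ ln(x) as x → ∞), so the quotient → 0.
Limit = 0.

Final answer: 0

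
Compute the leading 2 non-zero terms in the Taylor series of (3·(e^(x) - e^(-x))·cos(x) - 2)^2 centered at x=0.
4 - 24·x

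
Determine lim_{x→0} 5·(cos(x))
Direct substitution at x = 0 gives 5.

Final answer: 5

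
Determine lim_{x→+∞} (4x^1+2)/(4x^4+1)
This is an ∞/∞ indeterminate form as x → +∞.
Divide numerator and denominator by x^4 and let the lower-order terms vanish; the numerator's degree 1 is below the denominator's degree 4, so the quotient → 0.
Limit = 0.

Final answer: 0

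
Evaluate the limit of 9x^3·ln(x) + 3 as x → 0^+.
The product is a 0·∞ indeterminate form at x → 0⁺.
Rewrite the product as 9·ln(x) / x^(-3) and apply L'Hôpital, or use the standard hierarchy x^(-3) ≫ |ln x| as x → 0⁺.
The indeterminate product → 0, so the limit = 3.

Final answer: 3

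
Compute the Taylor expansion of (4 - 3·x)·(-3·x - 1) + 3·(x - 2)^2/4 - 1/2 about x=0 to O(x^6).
39·x^2/4 - 12·x - 3/2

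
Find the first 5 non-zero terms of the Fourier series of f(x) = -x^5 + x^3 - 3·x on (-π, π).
(-258 - 2·π^4 + 42·π^2)·sin(x) + (-6·π^2 + 12 + π^4)·sin(2·x) + (-2·π^4/3 - 278/81 + 58·π^2/27)·sin(3·x) + (-9·π^2/8 + 123/64 + π^4/2)·sin(4·x) + (-2·π^4/5 - 858/625 + 18·π^2/25)·sin(5·x)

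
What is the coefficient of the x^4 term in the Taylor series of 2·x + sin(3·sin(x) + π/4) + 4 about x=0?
Expand to order 4: 2·x + sin(3·sin(x) + π/4) + 4 = 39·√(2)·x^4/16 - 5·√(2)·x^3/2 - 9·√(2)·x^2/4 + x·(2 + 3·√(2)/2) + √(2)/2 + 4 + O(x^5).
The coefficient of x^4 is 39·√(2)/16.

Final answer: 39·√(2)/16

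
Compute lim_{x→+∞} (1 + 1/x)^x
As x → +∞: this is the defining limit (1 + 1/x)^x → e^1.
Limit = e.

Final answer: e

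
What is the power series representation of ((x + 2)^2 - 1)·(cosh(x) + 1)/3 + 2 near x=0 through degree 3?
2·x^3/3 + 7·x^2/6 + 8·x/3 + 4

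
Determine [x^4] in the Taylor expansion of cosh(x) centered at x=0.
Expand to order 4: cosh(x) = x^4/24 + x^2/2 + 1 + O(x^5).
The coefficient of x^4 is 1/24.

Final answer: 1/24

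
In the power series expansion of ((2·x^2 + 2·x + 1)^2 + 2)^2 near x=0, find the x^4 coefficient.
Expand to order 4: ((2·x^2 + 2·x + 1)^2 + 2)^2 = 152·x^4 + 112·x^3 + 64·x^2 + 24·x + 9 + O(x^5).
The coefficient of x^4 is 152.

Final answer: 152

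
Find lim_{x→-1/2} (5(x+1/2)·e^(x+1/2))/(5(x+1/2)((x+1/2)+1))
Both numerator and denominator → 0 as x → -1/2; this is a 0/0 indeterminate form.
Expand each to leading order near x = -1/2: numerator ~ 5·(x + 1/2), denominator ~ 5·(x + 1/2).
The limit of the ratio is 1.

Final answer: 1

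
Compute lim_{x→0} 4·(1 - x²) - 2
Direct substitution at x = 0 gives 2.

Final answer: 2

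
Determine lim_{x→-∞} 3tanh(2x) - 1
Evaluate the dominant behaviour as x → -∞; each term tends to a finite value or vanishes.
Limit = -4.

Final answer: -4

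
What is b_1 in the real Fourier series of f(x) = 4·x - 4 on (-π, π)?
b_1 = (1/π) ∫_{-π}^{π} f(x)·sin(1x) dx.
Evaluate the integral (use parity and integration by parts as needed): b_1 = 8.

Final answer: 8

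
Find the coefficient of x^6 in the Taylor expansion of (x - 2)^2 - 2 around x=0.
Expand to order 6: (x - 2)^2 - 2 = x^2 - 4·x + 2 + O(x^7).
The coefficient of x^6 is 0.

Final answer: 0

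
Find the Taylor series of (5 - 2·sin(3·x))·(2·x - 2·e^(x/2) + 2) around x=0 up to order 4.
1771·x^4/192 + 31·x^3/24 - 29·x^2/4 + 5·x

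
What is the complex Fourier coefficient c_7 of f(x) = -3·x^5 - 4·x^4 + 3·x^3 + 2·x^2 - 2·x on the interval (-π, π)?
Compute the real Fourier coefficients first: a_7 = -584/2401 + 32·π^2/49, b_7 = -6·π^4/7 - 12088/16807 + 414·π^2/343.
Then c_7 = (a_7 − i·b_7)/2 = -292/2401 + 16·π^2/49 - 207·i·π^2/343 + 6044·i/16807 + 3·i·π^4/7.

Final answer: -292/2401 + 16·π^2/49 - 207·i·π^2/343 + 6044·i/16807 + 3·i·π^4/7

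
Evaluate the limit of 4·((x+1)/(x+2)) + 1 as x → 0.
Direct substitution at x = 0 gives 3.

Final answer: 3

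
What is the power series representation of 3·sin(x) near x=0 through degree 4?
-x^3/2 + 3·x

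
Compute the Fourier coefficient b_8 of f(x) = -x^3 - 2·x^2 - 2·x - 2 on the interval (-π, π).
b_8 = (1/π) ∫_{-π}^{π} f(x)·sin(8x) dx.
Evaluate the integral (use parity and integration by parts as needed): b_8 = 61/128 + π^2/4.

Final answer: 61/128 + π^2/4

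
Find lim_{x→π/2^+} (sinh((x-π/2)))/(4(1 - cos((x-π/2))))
Both numerator and denominator → 0 as x → π/2^+; this is a 0/0 indeterminate form.
Expand each to leading order near x = π/2: numerator ~ (x - π/2), denominator ~ 2·(x - π/2)^2.
The limit of the ratio is ∞.

Final answer: ∞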